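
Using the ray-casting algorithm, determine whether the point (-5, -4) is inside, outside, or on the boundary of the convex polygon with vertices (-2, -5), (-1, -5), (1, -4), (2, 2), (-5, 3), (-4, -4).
The point (-5, -4) lies strictly outside the polygon

Cast a horizontal ray to the right from the query point and count how many polygon edges it crosses (each edge strictly once or zero times, handled with the usual half-open convention). 
Parity of crossings → even ⇒ outside.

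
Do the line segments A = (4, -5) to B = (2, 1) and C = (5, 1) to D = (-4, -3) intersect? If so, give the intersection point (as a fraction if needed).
Yes; intersection at (74/31, -5/31) (t = 25/31 on AB, s = 9/31 on CD)

Parametrize AB as A + t(B − A) = (4 + -2 t, -5 + 6 t) and CD as C + s(D − C) = (5 + -9 s, 1 + -4 s). Solve the linear system for (t, s). Determinant = -62 ≠ 0, so a unique intersection of the containing lines exists. Solution: t = 25/31, s = 9/31 — both in [0, 1], so the segments cross. Intersection point: (74/31, -5/31).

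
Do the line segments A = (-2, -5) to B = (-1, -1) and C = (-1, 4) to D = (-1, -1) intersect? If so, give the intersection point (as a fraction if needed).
Yes; intersection at (-1, -1) (t = 1 on AB, s = 1 on CD)

Parametrize AB as A + t(B − A) = (-2 + 1 t, -5 + 4 t) and CD as C + s(D − C) = (-1 + 0 s, 4 + -5 s). Solve the linear system for (t, s). Determinant = 5 ≠ 0, so a unique intersection of the containing lines exists. Solution: t = 1, s = 1 — both in [0, 1], so the segments cross. Intersection point: (-1, -1).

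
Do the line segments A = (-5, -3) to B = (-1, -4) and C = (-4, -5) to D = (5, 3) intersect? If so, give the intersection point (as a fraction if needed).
Yes; intersection at (-101/41, -149/41) (t = 26/41 on AB, s = 7/41 on CD)

Parametrize AB as A + t(B − A) = (-5 + 4 t, -3 + -1 t) and CD as C + s(D − C) = (-4 + 9 s, -5 + 8 s). Solve the linear system for (t, s). Determinant = -41 ≠ 0, so a unique intersection of the containing lines exists. Solution: t = 26/41, s = 7/41 — both in [0, 1], so the segments cross. Intersection point: (-101/41, -149/41).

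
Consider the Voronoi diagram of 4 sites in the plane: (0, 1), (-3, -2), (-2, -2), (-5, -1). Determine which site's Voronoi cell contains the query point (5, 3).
Nearest site = (0, 1)

The Voronoi cell of site s contains exactly those query points closer to s than to any other site. Compute squared distances from q = (5, 3) to each site:
  (0 − 5)² + (1 − 3)² = 29
  (-2 − 5)² + (-2 − 3)² = 74
  (-3 − 5)² + (-2 − 3)² = 89
  (-5 − 5)² + (-1 − 3)² = 116
Minimum is attained by (0, 1), so q lies in its Voronoi cell.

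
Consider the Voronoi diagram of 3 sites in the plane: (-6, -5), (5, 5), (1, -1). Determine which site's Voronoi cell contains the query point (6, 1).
Nearest site = (5, 5)

The Voronoi cell of site s contains exactly those query points closer to s than to any other site. Compute squared distances from q = (6, 1) to each site:
  (5 − 6)² + (5 − 1)² = 17
  (1 − 6)² + (-1 − 1)² = 29
  (-6 − 6)² + (-5 − 1)² = 180
Minimum is attained by (5, 5), so q lies in its Voronoi cell.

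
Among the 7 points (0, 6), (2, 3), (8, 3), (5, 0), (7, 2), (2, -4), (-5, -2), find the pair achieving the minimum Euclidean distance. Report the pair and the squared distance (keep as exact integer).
Pair = ((8, 3), (7, 2)); squared distance = 2

Compute all C(7, 2) = 21 pairwise squared distances (x_i − x_j)² + (y_i − y_j)². The minimum is 2, attained by the pair ((8, 3), (7, 2)).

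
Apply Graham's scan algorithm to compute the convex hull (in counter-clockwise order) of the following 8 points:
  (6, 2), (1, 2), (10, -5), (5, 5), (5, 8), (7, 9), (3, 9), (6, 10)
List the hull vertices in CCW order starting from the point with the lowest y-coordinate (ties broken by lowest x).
Hull (CCW) = [(10, -5), (7, 9), (6, 10), (3, 9), (1, 2)]

Graham scan procedure:
  1. Find the pivot p₀ = point with lowest y (tie → lowest x): (10, -5).
  2. Sort the remaining points by polar angle around p₀.
  3. Walk through sorted points, maintaining a stack; pop the top while the last three entries make a non-left turn (cross product ≤ 0).
  4. Final stack is the convex hull in CCW order: (10, -5), (7, 9), (6, 10), (3, 9), (1, 2).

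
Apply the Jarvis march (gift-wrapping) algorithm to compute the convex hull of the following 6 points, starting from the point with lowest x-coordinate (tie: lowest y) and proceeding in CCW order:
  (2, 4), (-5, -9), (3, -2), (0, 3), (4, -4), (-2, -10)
Hull (CCW) = [(-5, -9), (-2, -10), (4, -4), (2, 4), (0, 3)]

Jarvis march: at each step, from the current hull vertex p, select the next vertex q as the point such that every other point lies strictly to the left of (or on) the directed line p → q. (Equivalently: for every other point r, the cross product (q − p) × (r − p) ≥ 0.)
Starting point (lowest x, tie lowest y): (-5, -9). Wrap until returning to start. Resulting hull: (-5, -9), (-2, -10), (4, -4), (2, 4), (0, 3).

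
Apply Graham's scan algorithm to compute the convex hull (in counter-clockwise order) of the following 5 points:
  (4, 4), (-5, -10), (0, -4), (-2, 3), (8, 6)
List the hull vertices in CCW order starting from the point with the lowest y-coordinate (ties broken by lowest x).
Hull (CCW) = [(-5, -10), (0, -4), (8, 6), (-2, 3)]

Graham scan procedure:
  1. Find the pivot p₀ = point with lowest y (tie → lowest x): (-5, -10).
  2. Sort the remaining points by polar angle around p₀.
  3. Walk through sorted points, maintaining a stack; pop the top while the last three entries make a non-left turn (cross product ≤ 0).
  4. Final stack is the convex hull in CCW order: (-5, -10), (0, -4), (8, 6), (-2, 3).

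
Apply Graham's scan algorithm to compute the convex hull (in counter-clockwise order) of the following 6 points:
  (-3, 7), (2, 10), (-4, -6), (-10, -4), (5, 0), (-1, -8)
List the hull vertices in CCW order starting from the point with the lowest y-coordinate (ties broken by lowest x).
Hull (CCW) = [(-1, -8), (5, 0), (2, 10), (-3, 7), (-10, -4)]

Graham scan procedure:
  1. Find the pivot p₀ = point with lowest y (tie → lowest x): (-1, -8).
  2. Sort the remaining points by polar angle around p₀.
  3. Walk through sorted points, maintaining a stack; pop the top while the last three entries make a non-left turn (cross product ≤ 0).
  4. Final stack is the convex hull in CCW order: (-1, -8), (5, 0), (2, 10), (-3, 7), (-10, -4).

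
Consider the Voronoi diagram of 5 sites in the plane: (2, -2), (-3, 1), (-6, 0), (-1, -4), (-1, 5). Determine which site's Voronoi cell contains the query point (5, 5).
Nearest site = (-1, 5)

The Voronoi cell of site s contains exactly those query points closer to s than to any other site. Compute squared distances from q = (5, 5) to each site:
  (-1 − 5)² + (5 − 5)² = 36
  (2 − 5)² + (-2 − 5)² = 58
  (-3 − 5)² + (1 − 5)² = 80
  (-1 − 5)² + (-4 − 5)² = 117
  (-6 − 5)² + (0 − 5)² = 146
Minimum is attained by (-1, 5), so q lies in its Voronoi cell.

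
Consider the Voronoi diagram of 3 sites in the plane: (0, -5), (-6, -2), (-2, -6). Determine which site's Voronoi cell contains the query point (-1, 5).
Nearest site = (-6, -2)

The Voronoi cell of site s contains exactly those query points closer to s than to any other site. Compute squared distances from q = (-1, 5) to each site:
  (-6 − -1)² + (-2 − 5)² = 74
  (0 − -1)² + (-5 − 5)² = 101
  (-2 − -1)² + (-6 − 5)² = 122
Minimum is attained by (-6, -2), so q lies in its Voronoi cell.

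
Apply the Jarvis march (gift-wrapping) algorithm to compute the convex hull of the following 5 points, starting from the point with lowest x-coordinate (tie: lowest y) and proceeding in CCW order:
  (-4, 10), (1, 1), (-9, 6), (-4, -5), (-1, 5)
Hull (CCW) = [(-9, 6), (-4, -5), (1, 1), (-1, 5), (-4, 10)]

Jarvis march: at each step, from the current hull vertex p, select the next vertex q as the point such that every other point lies strictly to the left of (or on) the directed line p → q. (Equivalently: for every other point r, the cross product (q − p) × (r − p) ≥ 0.)
Starting point (lowest x, tie lowest y): (-9, 6). Wrap until returning to start. Resulting hull: (-9, 6), (-4, -5), (1, 1), (-1, 5), (-4, 10).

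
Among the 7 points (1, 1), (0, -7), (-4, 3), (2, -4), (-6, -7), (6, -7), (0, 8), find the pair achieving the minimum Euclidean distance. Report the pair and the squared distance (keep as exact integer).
Pair = ((0, -7), (2, -4)); squared distance = 13

Compute all C(7, 2) = 21 pairwise squared distances (x_i − x_j)² + (y_i − y_j)². The minimum is 13, attained by the pair ((0, -7), (2, -4)).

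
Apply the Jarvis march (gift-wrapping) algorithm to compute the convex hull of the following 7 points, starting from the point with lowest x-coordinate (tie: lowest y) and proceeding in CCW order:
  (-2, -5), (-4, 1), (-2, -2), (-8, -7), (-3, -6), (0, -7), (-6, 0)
Hull (CCW) = [(-8, -7), (0, -7), (-2, -2), (-4, 1), (-6, 0)]

Jarvis march: at each step, from the current hull vertex p, select the next vertex q as the point such that every other point lies strictly to the left of (or on) the directed line p → q. (Equivalently: for every other point r, the cross product (q − p) × (r − p) ≥ 0.)
Starting point (lowest x, tie lowest y): (-8, -7). Wrap until returning to start. Resulting hull: (-8, -7), (0, -7), (-2, -2), (-4, 1), (-6, 0).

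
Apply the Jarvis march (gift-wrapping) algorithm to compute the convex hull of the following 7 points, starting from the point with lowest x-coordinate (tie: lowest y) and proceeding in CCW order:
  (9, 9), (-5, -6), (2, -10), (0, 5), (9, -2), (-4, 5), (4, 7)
Hull (CCW) = [(-5, -6), (2, -10), (9, -2), (9, 9), (-4, 5)]

Jarvis march: at each step, from the current hull vertex p, select the next vertex q as the point such that every other point lies strictly to the left of (or on) the directed line p → q. (Equivalently: for every other point r, the cross product (q − p) × (r − p) ≥ 0.)
Starting point (lowest x, tie lowest y): (-5, -6). Wrap until returning to start. Resulting hull: (-5, -6), (2, -10), (9, -2), (9, 9), (-4, 5).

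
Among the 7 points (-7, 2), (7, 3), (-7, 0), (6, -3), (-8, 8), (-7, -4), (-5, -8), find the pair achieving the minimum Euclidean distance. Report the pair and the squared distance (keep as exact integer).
Pair = ((-7, 2), (-7, 0)); squared distance = 4

Compute all C(7, 2) = 21 pairwise squared distances (x_i − x_j)² + (y_i − y_j)². The minimum is 4, attained by the pair ((-7, 2), (-7, 0)).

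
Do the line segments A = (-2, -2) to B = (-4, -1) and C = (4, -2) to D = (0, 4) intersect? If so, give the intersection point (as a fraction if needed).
No (intersection of containing lines falls outside at least one segment)

Parametrize and solve: t = -9/2, s = -3/4. At least one of these is outside [0, 1], so the segments do not intersect.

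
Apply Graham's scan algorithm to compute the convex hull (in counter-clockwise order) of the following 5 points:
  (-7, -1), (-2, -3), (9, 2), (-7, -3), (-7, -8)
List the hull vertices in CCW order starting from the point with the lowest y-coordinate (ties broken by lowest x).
Hull (CCW) = [(-7, -8), (9, 2), (-7, -1)]

Graham scan procedure:
  1. Find the pivot p₀ = point with lowest y (tie → lowest x): (-7, -8).
  2. Sort the remaining points by polar angle around p₀.
  3. Walk through sorted points, maintaining a stack; pop the top while the last three entries make a non-left turn (cross product ≤ 0).
  4. Final stack is the convex hull in CCW order: (-7, -8), (9, 2), (-7, -1).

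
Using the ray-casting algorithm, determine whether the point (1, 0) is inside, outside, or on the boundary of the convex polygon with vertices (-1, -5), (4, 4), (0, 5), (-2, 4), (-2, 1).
The point (1, 0) lies strictly inside the polygon

Cast a horizontal ray to the right from the query point and count how many polygon edges it crosses (each edge strictly once or zero times, handled with the usual half-open convention). 
Parity of crossings → odd ⇒ inside.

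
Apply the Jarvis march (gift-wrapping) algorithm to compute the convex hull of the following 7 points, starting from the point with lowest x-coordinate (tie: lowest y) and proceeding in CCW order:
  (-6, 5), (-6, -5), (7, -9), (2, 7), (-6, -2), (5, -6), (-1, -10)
Hull (CCW) = [(-6, -5), (-1, -10), (7, -9), (2, 7), (-6, 5)]

Jarvis march: at each step, from the current hull vertex p, select the next vertex q as the point such that every other point lies strictly to the left of (or on) the directed line p → q. (Equivalently: for every other point r, the cross product (q − p) × (r − p) ≥ 0.)
Starting point (lowest x, tie lowest y): (-6, -5). Wrap until returning to start. Resulting hull: (-6, -5), (-1, -10), (7, -9), (2, 7), (-6, 5).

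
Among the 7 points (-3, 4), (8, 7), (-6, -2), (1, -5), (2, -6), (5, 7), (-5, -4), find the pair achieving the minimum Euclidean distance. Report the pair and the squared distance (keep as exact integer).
Pair = ((1, -5), (2, -6)); squared distance = 2

Compute all C(7, 2) = 21 pairwise squared distances (x_i − x_j)² + (y_i − y_j)². The minimum is 2, attained by the pair ((1, -5), (2, -6)).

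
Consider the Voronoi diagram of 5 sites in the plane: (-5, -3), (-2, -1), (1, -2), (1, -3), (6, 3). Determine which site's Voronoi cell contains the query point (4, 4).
Nearest site = (6, 3)

The Voronoi cell of site s contains exactly those query points closer to s than to any other site. Compute squared distances from q = (4, 4) to each site:
  (6 − 4)² + (3 − 4)² = 5
  (1 − 4)² + (-2 − 4)² = 45
  (1 − 4)² + (-3 − 4)² = 58
  (-2 − 4)² + (-1 − 4)² = 61
  (-5 − 4)² + (-3 − 4)² = 130
Minimum is attained by (6, 3), so q lies in its Voronoi cell.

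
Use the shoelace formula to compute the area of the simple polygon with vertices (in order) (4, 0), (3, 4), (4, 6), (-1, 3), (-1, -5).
Area = 32

Shoelace formula: Area = (1/2) |Σ_i (x_i · y_{i+1} − x_{i+1} · y_i)| (indices mod n). Compute each cross term:
  (4)(4) − (3)(0) = 16
  (3)(6) − (4)(4) = 2
  (4)(3) − (-1)(6) = 18
  (-1)(-5) − (-1)(3) = 8
  (-1)(0) − (4)(-5) = 20
Sum = 64, so (signed) Area = 64/2 = 32, |Area| = 32.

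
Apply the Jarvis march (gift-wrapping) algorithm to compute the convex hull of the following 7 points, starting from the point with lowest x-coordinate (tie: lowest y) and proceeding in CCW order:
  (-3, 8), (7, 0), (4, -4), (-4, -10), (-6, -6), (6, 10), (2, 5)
Hull (CCW) = [(-6, -6), (-4, -10), (4, -4), (7, 0), (6, 10), (-3, 8)]

Jarvis march: at each step, from the current hull vertex p, select the next vertex q as the point such that every other point lies strictly to the left of (or on) the directed line p → q. (Equivalently: for every other point r, the cross product (q − p) × (r − p) ≥ 0.)
Starting point (lowest x, tie lowest y): (-6, -6). Wrap until returning to start. Resulting hull: (-6, -6), (-4, -10), (4, -4), (7, 0), (6, 10), (-3, 8).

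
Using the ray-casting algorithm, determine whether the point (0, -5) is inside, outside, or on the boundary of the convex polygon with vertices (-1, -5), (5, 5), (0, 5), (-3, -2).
The point (0, -5) lies strictly outside the polygon

Cast a horizontal ray to the right from the query point and count how many polygon edges it crosses (each edge strictly once or zero times, handled with the usual half-open convention). 
Parity of crossings → even ⇒ outside.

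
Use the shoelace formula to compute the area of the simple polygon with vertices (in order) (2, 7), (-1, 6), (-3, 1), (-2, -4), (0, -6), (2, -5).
Area = 49

Shoelace formula: Area = (1/2) |Σ_i (x_i · y_{i+1} − x_{i+1} · y_i)| (indices mod n). Compute each cross term:
  (2)(6) − (-1)(7) = 19
  (-1)(1) − (-3)(6) = 17
  (-3)(-4) − (-2)(1) = 14
  (-2)(-6) − (0)(-4) = 12
  (0)(-5) − (2)(-6) = 12
  (2)(7) − (2)(-5) = 24
Sum = 98, so (signed) Area = 98/2 = 49, |Area| = 49.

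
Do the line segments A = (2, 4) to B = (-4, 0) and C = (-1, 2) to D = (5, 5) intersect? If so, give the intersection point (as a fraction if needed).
Yes; intersection at (-1, 2) (t = 1/2 on AB, s = 0 on CD)

Parametrize AB as A + t(B − A) = (2 + -6 t, 4 + -4 t) and CD as C + s(D − C) = (-1 + 6 s, 2 + 3 s). Solve the linear system for (t, s). Determinant = -6 ≠ 0, so a unique intersection of the containing lines exists. Solution: t = 1/2, s = 0 — both in [0, 1], so the segments cross. Intersection point: (-1, 2).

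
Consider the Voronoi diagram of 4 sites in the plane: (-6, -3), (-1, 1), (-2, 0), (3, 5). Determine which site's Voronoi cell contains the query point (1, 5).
Nearest site = (3, 5)

The Voronoi cell of site s contains exactly those query points closer to s than to any other site. Compute squared distances from q = (1, 5) to each site:
  (3 − 1)² + (5 − 5)² = 4
  (-1 − 1)² + (1 − 5)² = 20
  (-2 − 1)² + (0 − 5)² = 34
  (-6 − 1)² + (-3 − 5)² = 113
Minimum is attained by (3, 5), so q lies in its Voronoi cell.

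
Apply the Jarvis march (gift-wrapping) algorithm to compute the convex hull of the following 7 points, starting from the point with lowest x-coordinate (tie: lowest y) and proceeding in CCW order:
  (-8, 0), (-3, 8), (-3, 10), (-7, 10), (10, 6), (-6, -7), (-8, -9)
Hull (CCW) = [(-8, -9), (10, 6), (-3, 10), (-7, 10), (-8, 0)]

Jarvis march: at each step, from the current hull vertex p, select the next vertex q as the point such that every other point lies strictly to the left of (or on) the directed line p → q. (Equivalently: for every other point r, the cross product (q − p) × (r − p) ≥ 0.)
Starting point (lowest x, tie lowest y): (-8, -9). Wrap until returning to start. Resulting hull: (-8, -9), (10, 6), (-3, 10), (-7, 10), (-8, 0).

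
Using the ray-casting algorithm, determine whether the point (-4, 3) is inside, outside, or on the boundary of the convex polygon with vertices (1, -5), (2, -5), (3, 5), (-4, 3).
The point (-4, 3) lies on the polygon boundary

Boundary check: the query satisfies the collinearity and bounding-box conditions for some polygon edge, so it lies exactly on the boundary.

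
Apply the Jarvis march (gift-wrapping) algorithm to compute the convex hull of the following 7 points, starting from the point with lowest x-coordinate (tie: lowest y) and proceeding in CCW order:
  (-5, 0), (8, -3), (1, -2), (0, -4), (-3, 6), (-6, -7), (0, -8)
Hull (CCW) = [(-6, -7), (0, -8), (8, -3), (-3, 6), (-5, 0)]

Jarvis march: at each step, from the current hull vertex p, select the next vertex q as the point such that every other point lies strictly to the left of (or on) the directed line p → q. (Equivalently: for every other point r, the cross product (q − p) × (r − p) ≥ 0.)
Starting point (lowest x, tie lowest y): (-6, -7). Wrap until returning to start. Resulting hull: (-6, -7), (0, -8), (8, -3), (-3, 6), (-5, 0).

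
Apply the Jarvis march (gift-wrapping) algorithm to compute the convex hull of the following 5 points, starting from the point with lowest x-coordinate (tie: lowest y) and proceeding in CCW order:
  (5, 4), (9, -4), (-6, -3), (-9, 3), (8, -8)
Hull (CCW) = [(-9, 3), (-6, -3), (8, -8), (9, -4), (5, 4)]

Jarvis march: at each step, from the current hull vertex p, select the next vertex q as the point such that every other point lies strictly to the left of (or on) the directed line p → q. (Equivalently: for every other point r, the cross product (q − p) × (r − p) ≥ 0.)
Starting point (lowest x, tie lowest y): (-9, 3). Wrap until returning to start. Resulting hull: (-9, 3), (-6, -3), (8, -8), (9, -4), (5, 4).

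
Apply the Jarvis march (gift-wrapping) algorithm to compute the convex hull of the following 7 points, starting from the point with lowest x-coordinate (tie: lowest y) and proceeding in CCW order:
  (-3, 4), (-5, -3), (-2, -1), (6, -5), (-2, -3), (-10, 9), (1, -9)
Hull (CCW) = [(-10, 9), (-5, -3), (1, -9), (6, -5), (-3, 4)]

Jarvis march: at each step, from the current hull vertex p, select the next vertex q as the point such that every other point lies strictly to the left of (or on) the directed line p → q. (Equivalently: for every other point r, the cross product (q − p) × (r − p) ≥ 0.)
Starting point (lowest x, tie lowest y): (-10, 9). Wrap until returning to start. Resulting hull: (-10, 9), (-5, -3), (1, -9), (6, -5), (-3, 4).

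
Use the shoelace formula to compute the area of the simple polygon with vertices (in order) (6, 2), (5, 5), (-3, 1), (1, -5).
Area = 43

Shoelace formula: Area = (1/2) |Σ_i (x_i · y_{i+1} − x_{i+1} · y_i)| (indices mod n). Compute each cross term:
  (6)(5) − (5)(2) = 20
  (5)(1) − (-3)(5) = 20
  (-3)(-5) − (1)(1) = 14
  (1)(2) − (6)(-5) = 32
Sum = 86, so (signed) Area = 86/2 = 43, |Area| = 43.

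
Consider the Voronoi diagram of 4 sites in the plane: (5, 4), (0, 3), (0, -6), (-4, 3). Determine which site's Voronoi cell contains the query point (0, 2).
Nearest site = (0, 3)

The Voronoi cell of site s contains exactly those query points closer to s than to any other site. Compute squared distances from q = (0, 2) to each site:
  (0 − 0)² + (3 − 2)² = 1
  (-4 − 0)² + (3 − 2)² = 17
  (5 − 0)² + (4 − 2)² = 29
  (0 − 0)² + (-6 − 2)² = 64
Minimum is attained by (0, 3), so q lies in its Voronoi cell.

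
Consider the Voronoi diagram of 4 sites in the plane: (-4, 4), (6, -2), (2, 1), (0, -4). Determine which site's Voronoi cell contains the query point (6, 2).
Nearest site = (6, -2)

The Voronoi cell of site s contains exactly those query points closer to s than to any other site. Compute squared distances from q = (6, 2) to each site:
  (6 − 6)² + (-2 − 2)² = 16
  (2 − 6)² + (1 − 2)² = 17
  (0 − 6)² + (-4 − 2)² = 72
  (-4 − 6)² + (4 − 2)² = 104
Minimum is attained by (6, -2), so q lies in its Voronoi cell.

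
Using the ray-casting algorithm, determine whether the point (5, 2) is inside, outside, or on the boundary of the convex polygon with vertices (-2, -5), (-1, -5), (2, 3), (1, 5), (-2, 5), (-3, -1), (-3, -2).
The point (5, 2) lies strictly outside the polygon

Cast a horizontal ray to the right from the query point and count how many polygon edges it crosses (each edge strictly once or zero times, handled with the usual half-open convention). 
Parity of crossings → even ⇒ outside.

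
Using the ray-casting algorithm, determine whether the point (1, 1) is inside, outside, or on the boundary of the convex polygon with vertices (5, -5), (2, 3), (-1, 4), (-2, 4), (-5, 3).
The point (1, 1) lies strictly inside the polygon

Cast a horizontal ray to the right from the query point and count how many polygon edges it crosses (each edge strictly once or zero times, handled with the usual half-open convention). 
Parity of crossings → odd ⇒ inside.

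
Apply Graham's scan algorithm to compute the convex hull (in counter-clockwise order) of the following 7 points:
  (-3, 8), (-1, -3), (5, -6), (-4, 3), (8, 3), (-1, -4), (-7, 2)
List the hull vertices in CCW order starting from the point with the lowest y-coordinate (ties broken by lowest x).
Hull (CCW) = [(5, -6), (8, 3), (-3, 8), (-7, 2), (-1, -4)]

Graham scan procedure:
  1. Find the pivot p₀ = point with lowest y (tie → lowest x): (5, -6).
  2. Sort the remaining points by polar angle around p₀.
  3. Walk through sorted points, maintaining a stack; pop the top while the last three entries make a non-left turn (cross product ≤ 0).
  4. Final stack is the convex hull in CCW order: (5, -6), (8, 3), (-3, 8), (-7, 2), (-1, -4).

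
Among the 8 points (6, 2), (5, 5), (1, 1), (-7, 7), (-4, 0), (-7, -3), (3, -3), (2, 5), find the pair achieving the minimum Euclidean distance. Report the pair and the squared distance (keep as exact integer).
Pair = ((5, 5), (2, 5)); squared distance = 9

Compute all C(8, 2) = 28 pairwise squared distances (x_i − x_j)² + (y_i − y_j)². The minimum is 9, attained by the pair ((5, 5), (2, 5)).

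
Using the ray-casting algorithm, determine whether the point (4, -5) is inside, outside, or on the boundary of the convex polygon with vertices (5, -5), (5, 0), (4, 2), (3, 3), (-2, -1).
The point (4, -5) lies strictly outside the polygon

Cast a horizontal ray to the right from the query point and count how many polygon edges it crosses (each edge strictly once or zero times, handled with the usual half-open convention). 
Parity of crossings → even ⇒ outside.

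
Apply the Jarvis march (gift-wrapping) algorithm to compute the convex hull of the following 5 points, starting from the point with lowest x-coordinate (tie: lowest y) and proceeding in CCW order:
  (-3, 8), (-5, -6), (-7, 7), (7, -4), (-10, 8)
Hull (CCW) = [(-10, 8), (-5, -6), (7, -4), (-3, 8)]

Jarvis march: at each step, from the current hull vertex p, select the next vertex q as the point such that every other point lies strictly to the left of (or on) the directed line p → q. (Equivalently: for every other point r, the cross product (q − p) × (r − p) ≥ 0.)
Starting point (lowest x, tie lowest y): (-10, 8). Wrap until returning to start. Resulting hull: (-10, 8), (-5, -6), (7, -4), (-3, 8).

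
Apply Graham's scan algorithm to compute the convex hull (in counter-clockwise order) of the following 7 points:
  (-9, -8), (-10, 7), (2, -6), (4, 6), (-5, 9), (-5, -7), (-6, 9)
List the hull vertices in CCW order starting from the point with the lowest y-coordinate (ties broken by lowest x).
Hull (CCW) = [(-9, -8), (2, -6), (4, 6), (-5, 9), (-6, 9), (-10, 7)]

Graham scan procedure:
  1. Find the pivot p₀ = point with lowest y (tie → lowest x): (-9, -8).
  2. Sort the remaining points by polar angle around p₀.
  3. Walk through sorted points, maintaining a stack; pop the top while the last three entries make a non-left turn (cross product ≤ 0).
  4. Final stack is the convex hull in CCW order: (-9, -8), (2, -6), (4, 6), (-5, 9), (-6, 9), (-10, 7).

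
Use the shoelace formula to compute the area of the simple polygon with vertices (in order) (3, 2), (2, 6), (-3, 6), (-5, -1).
Area = 35

Shoelace formula: Area = (1/2) |Σ_i (x_i · y_{i+1} − x_{i+1} · y_i)| (indices mod n). Compute each cross term:
  (3)(6) − (2)(2) = 14
  (2)(6) − (-3)(6) = 30
  (-3)(-1) − (-5)(6) = 33
  (-5)(2) − (3)(-1) = -7
Sum = 70, so (signed) Area = 70/2 = 35, |Area| = 35.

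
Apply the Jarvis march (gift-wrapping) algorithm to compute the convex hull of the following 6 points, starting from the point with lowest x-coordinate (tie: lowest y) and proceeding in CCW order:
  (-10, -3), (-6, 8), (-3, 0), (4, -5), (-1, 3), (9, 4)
Hull (CCW) = [(-10, -3), (4, -5), (9, 4), (-6, 8)]

Jarvis march: at each step, from the current hull vertex p, select the next vertex q as the point such that every other point lies strictly to the left of (or on) the directed line p → q. (Equivalently: for every other point r, the cross product (q − p) × (r − p) ≥ 0.)
Starting point (lowest x, tie lowest y): (-10, -3). Wrap until returning to start. Resulting hull: (-10, -3), (4, -5), (9, 4), (-6, 8).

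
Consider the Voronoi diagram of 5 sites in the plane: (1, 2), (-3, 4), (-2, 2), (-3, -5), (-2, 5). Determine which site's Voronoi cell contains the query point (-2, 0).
Nearest site = (-2, 2)

The Voronoi cell of site s contains exactly those query points closer to s than to any other site. Compute squared distances from q = (-2, 0) to each site:
  (-2 − -2)² + (2 − 0)² = 4
  (1 − -2)² + (2 − 0)² = 13
  (-3 − -2)² + (4 − 0)² = 17
  (-2 − -2)² + (5 − 0)² = 25
  (-3 − -2)² + (-5 − 0)² = 26
Minimum is attained by (-2, 2), so q lies in its Voronoi cell.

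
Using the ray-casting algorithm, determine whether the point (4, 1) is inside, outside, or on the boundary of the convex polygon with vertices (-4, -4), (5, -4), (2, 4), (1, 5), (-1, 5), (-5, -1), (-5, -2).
The point (4, 1) lies strictly outside the polygon

Cast a horizontal ray to the right from the query point and count how many polygon edges it crosses (each edge strictly once or zero times, handled with the usual half-open convention). 
Parity of crossings → even ⇒ outside.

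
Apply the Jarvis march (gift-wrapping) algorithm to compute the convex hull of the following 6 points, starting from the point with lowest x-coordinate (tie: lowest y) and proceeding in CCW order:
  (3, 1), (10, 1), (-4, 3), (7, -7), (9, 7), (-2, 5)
Hull (CCW) = [(-4, 3), (7, -7), (10, 1), (9, 7), (-2, 5)]

Jarvis march: at each step, from the current hull vertex p, select the next vertex q as the point such that every other point lies strictly to the left of (or on) the directed line p → q. (Equivalently: for every other point r, the cross product (q − p) × (r − p) ≥ 0.)
Starting point (lowest x, tie lowest y): (-4, 3). Wrap until returning to start. Resulting hull: (-4, 3), (7, -7), (10, 1), (9, 7), (-2, 5).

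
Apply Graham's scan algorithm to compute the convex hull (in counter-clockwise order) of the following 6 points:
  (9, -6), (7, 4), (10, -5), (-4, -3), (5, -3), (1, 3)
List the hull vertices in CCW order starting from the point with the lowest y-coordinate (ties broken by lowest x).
Hull (CCW) = [(9, -6), (10, -5), (7, 4), (1, 3), (-4, -3)]

Graham scan procedure:
  1. Find the pivot p₀ = point with lowest y (tie → lowest x): (9, -6).
  2. Sort the remaining points by polar angle around p₀.
  3. Walk through sorted points, maintaining a stack; pop the top while the last three entries make a non-left turn (cross product ≤ 0).
  4. Final stack is the convex hull in CCW order: (9, -6), (10, -5), (7, 4), (1, 3), (-4, -3).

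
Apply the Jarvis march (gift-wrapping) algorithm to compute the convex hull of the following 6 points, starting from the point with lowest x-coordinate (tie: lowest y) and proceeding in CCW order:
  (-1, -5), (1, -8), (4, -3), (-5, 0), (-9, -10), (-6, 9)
Hull (CCW) = [(-9, -10), (1, -8), (4, -3), (-6, 9)]

Jarvis march: at each step, from the current hull vertex p, select the next vertex q as the point such that every other point lies strictly to the left of (or on) the directed line p → q. (Equivalently: for every other point r, the cross product (q − p) × (r − p) ≥ 0.)
Starting point (lowest x, tie lowest y): (-9, -10). Wrap until returning to start. Resulting hull: (-9, -10), (1, -8), (4, -3), (-6, 9).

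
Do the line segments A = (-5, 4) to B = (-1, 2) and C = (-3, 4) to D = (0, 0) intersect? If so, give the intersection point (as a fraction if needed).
Yes; intersection at (-9/5, 12/5) (t = 4/5 on AB, s = 2/5 on CD)

Parametrize AB as A + t(B − A) = (-5 + 4 t, 4 + -2 t) and CD as C + s(D − C) = (-3 + 3 s, 4 + -4 s). Solve the linear system for (t, s). Determinant = 10 ≠ 0, so a unique intersection of the containing lines exists. Solution: t = 4/5, s = 2/5 — both in [0, 1], so the segments cross. Intersection point: (-9/5, 12/5).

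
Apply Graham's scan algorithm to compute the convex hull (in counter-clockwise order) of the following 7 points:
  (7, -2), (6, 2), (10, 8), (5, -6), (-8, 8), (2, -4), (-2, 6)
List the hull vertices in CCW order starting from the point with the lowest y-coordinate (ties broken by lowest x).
Hull (CCW) = [(5, -6), (7, -2), (10, 8), (-8, 8), (2, -4)]

Graham scan procedure:
  1. Find the pivot p₀ = point with lowest y (tie → lowest x): (5, -6).
  2. Sort the remaining points by polar angle around p₀.
  3. Walk through sorted points, maintaining a stack; pop the top while the last three entries make a non-left turn (cross product ≤ 0).
  4. Final stack is the convex hull in CCW order: (5, -6), (7, -2), (10, 8), (-8, 8), (2, -4).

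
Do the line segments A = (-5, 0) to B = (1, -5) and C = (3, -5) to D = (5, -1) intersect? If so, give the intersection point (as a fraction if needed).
No (intersection of containing lines falls outside at least one segment)

Parametrize and solve: t = 21/17, s = -5/17. At least one of these is outside [0, 1], so the segments do not intersect.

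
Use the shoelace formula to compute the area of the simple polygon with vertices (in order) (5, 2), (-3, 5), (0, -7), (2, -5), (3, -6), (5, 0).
Area = 109/2

Shoelace formula: Area = (1/2) |Σ_i (x_i · y_{i+1} − x_{i+1} · y_i)| (indices mod n). Compute each cross term:
  (5)(5) − (-3)(2) = 31
  (-3)(-7) − (0)(5) = 21
  (0)(-5) − (2)(-7) = 14
  (2)(-6) − (3)(-5) = 3
  (3)(0) − (5)(-6) = 30
  (5)(2) − (5)(0) = 10
Sum = 109, so (signed) Area = 109/2 = 109/2, |Area| = 109/2.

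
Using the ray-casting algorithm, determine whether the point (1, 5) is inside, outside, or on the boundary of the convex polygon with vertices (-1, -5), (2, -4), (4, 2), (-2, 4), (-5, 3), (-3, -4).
The point (1, 5) lies strictly outside the polygon

Cast a horizontal ray to the right from the query point and count how many polygon edges it crosses (each edge strictly once or zero times, handled with the usual half-open convention). 
Parity of crossings → even ⇒ outside.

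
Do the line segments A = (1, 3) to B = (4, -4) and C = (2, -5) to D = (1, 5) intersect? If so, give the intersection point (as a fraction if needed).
Yes; intersection at (29/23, 55/23) (t = 2/23 on AB, s = 17/23 on CD)

Parametrize AB as A + t(B − A) = (1 + 3 t, 3 + -7 t) and CD as C + s(D − C) = (2 + -1 s, -5 + 10 s). Solve the linear system for (t, s). Determinant = -23 ≠ 0, so a unique intersection of the containing lines exists. Solution: t = 2/23, s = 17/23 — both in [0, 1], so the segments cross. Intersection point: (29/23, 55/23).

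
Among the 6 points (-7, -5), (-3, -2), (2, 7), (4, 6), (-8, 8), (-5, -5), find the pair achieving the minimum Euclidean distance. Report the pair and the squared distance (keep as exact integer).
Pair = ((-7, -5), (-5, -5)); squared distance = 4

Compute all C(6, 2) = 15 pairwise squared distances (x_i − x_j)² + (y_i − y_j)². The minimum is 4, attained by the pair ((-7, -5), (-5, -5)).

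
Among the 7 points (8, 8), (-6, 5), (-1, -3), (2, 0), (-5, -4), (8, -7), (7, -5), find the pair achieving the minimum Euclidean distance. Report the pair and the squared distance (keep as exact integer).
Pair = ((8, -7), (7, -5)); squared distance = 5

Compute all C(7, 2) = 21 pairwise squared distances (x_i − x_j)² + (y_i − y_j)². The minimum is 5, attained by the pair ((8, -7), (7, -5)).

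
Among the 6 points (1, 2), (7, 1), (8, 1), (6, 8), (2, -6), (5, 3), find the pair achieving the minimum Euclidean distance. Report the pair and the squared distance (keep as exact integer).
Pair = ((7, 1), (8, 1)); squared distance = 1

Compute all C(6, 2) = 15 pairwise squared distances (x_i − x_j)² + (y_i − y_j)². The minimum is 1, attained by the pair ((7, 1), (8, 1)).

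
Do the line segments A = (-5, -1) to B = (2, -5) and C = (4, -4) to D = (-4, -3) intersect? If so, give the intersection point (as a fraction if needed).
Yes; intersection at (-4/5, -17/5) (t = 3/5 on AB, s = 3/5 on CD)

Parametrize AB as A + t(B − A) = (-5 + 7 t, -1 + -4 t) and CD as C + s(D − C) = (4 + -8 s, -4 + 1 s). Solve the linear system for (t, s). Determinant = 25 ≠ 0, so a unique intersection of the containing lines exists. Solution: t = 3/5, s = 3/5 — both in [0, 1], so the segments cross. Intersection point: (-4/5, -17/5).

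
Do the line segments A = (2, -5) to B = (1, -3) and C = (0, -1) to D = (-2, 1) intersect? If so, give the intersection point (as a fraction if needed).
No (intersection of containing lines falls outside at least one segment)

Parametrize and solve: t = 2, s = 0. At least one of these is outside [0, 1], so the segments do not intersect.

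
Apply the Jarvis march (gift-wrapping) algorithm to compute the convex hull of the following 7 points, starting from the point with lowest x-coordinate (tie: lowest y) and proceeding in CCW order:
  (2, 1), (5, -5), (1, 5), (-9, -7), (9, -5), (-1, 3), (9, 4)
Hull (CCW) = [(-9, -7), (9, -5), (9, 4), (1, 5), (-1, 3)]

Jarvis march: at each step, from the current hull vertex p, select the next vertex q as the point such that every other point lies strictly to the left of (or on) the directed line p → q. (Equivalently: for every other point r, the cross product (q − p) × (r − p) ≥ 0.)
Starting point (lowest x, tie lowest y): (-9, -7). Wrap until returning to start. Resulting hull: (-9, -7), (9, -5), (9, 4), (1, 5), (-1, 3).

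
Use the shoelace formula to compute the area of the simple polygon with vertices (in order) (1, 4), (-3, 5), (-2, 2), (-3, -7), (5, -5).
Area = 58

Shoelace formula: Area = (1/2) |Σ_i (x_i · y_{i+1} − x_{i+1} · y_i)| (indices mod n). Compute each cross term:
  (1)(5) − (-3)(4) = 17
  (-3)(2) − (-2)(5) = 4
  (-2)(-7) − (-3)(2) = 20
  (-3)(-5) − (5)(-7) = 50
  (5)(4) − (1)(-5) = 25
Sum = 116, so (signed) Area = 116/2 = 58, |Area| = 58.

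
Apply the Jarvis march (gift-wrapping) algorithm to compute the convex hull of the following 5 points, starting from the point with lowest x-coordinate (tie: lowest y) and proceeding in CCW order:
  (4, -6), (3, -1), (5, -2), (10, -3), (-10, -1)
Hull (CCW) = [(-10, -1), (4, -6), (10, -3), (3, -1)]

Jarvis march: at each step, from the current hull vertex p, select the next vertex q as the point such that every other point lies strictly to the left of (or on) the directed line p → q. (Equivalently: for every other point r, the cross product (q − p) × (r − p) ≥ 0.)
Starting point (lowest x, tie lowest y): (-10, -1). Wrap until returning to start. Resulting hull: (-10, -1), (4, -6), (10, -3), (3, -1).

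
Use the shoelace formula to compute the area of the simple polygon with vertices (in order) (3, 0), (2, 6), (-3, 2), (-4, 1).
Area = 21

Shoelace formula: Area = (1/2) |Σ_i (x_i · y_{i+1} − x_{i+1} · y_i)| (indices mod n). Compute each cross term:
  (3)(6) − (2)(0) = 18
  (2)(2) − (-3)(6) = 22
  (-3)(1) − (-4)(2) = 5
  (-4)(0) − (3)(1) = -3
Sum = 42, so (signed) Area = 42/2 = 21, |Area| = 21.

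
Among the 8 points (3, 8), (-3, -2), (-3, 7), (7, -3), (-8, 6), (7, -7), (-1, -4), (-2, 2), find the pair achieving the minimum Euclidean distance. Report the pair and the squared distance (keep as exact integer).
Pair = ((-3, -2), (-1, -4)); squared distance = 8

Compute all C(8, 2) = 28 pairwise squared distances (x_i − x_j)² + (y_i − y_j)². The minimum is 8, attained by the pair ((-3, -2), (-1, -4)).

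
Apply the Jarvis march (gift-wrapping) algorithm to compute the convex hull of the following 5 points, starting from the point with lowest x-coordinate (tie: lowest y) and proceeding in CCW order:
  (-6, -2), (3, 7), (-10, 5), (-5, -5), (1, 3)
Hull (CCW) = [(-10, 5), (-5, -5), (1, 3), (3, 7)]

Jarvis march: at each step, from the current hull vertex p, select the next vertex q as the point such that every other point lies strictly to the left of (or on) the directed line p → q. (Equivalently: for every other point r, the cross product (q − p) × (r − p) ≥ 0.)
Starting point (lowest x, tie lowest y): (-10, 5). Wrap until returning to start. Resulting hull: (-10, 5), (-5, -5), (1, 3), (3, 7).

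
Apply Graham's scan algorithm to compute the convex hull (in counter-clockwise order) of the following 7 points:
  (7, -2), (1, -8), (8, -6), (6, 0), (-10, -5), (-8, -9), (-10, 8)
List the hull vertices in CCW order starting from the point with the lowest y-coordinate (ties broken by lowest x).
Hull (CCW) = [(-8, -9), (1, -8), (8, -6), (7, -2), (6, 0), (-10, 8), (-10, -5)]

Graham scan procedure:
  1. Find the pivot p₀ = point with lowest y (tie → lowest x): (-8, -9).
  2. Sort the remaining points by polar angle around p₀.
  3. Walk through sorted points, maintaining a stack; pop the top while the last three entries make a non-left turn (cross product ≤ 0).
  4. Final stack is the convex hull in CCW order: (-8, -9), (1, -8), (8, -6), (7, -2), (6, 0), (-10, 8), (-10, -5).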